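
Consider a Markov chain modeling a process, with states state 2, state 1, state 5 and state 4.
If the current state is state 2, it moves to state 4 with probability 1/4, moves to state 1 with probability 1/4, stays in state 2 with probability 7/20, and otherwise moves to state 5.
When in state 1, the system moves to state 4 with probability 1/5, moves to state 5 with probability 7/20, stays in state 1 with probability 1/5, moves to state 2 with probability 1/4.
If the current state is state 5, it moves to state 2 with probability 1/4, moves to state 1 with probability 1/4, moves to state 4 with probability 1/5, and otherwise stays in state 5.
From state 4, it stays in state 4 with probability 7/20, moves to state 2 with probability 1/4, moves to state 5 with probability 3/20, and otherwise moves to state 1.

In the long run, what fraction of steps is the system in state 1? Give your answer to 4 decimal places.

Let the stationary distribution be π with π = πP and π_1 + π_2 + π_3 + π_4 = 1.
π_1 = 0.35·π_1 + 0.25·π_2 + 0.25·π_3 + 0.25·π_4
π_2 = 0.25·π_1 + 0.2·π_2 + 0.25·π_3 + 0.25·π_4
π_3 = 0.15·π_1 + 0.35·π_2 + 0.3·π_3 + 0.15·π_4
Solving with the normalization constraint gives π = (0.2778, 0.2381, 0.2325, 0.2516).
So the stationary probability of state 1 is 0.2381.

0.2381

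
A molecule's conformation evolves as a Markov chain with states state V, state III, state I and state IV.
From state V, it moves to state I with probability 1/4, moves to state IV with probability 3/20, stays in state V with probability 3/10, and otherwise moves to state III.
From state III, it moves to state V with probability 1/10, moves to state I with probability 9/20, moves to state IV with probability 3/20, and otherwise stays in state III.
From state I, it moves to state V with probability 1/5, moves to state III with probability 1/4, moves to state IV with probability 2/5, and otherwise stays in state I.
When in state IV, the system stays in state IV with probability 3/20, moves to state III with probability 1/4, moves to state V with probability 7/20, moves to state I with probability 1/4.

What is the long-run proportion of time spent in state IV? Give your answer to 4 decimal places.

Let the stationary distribution be π with π = πP and π_1 + π_2 + π_3 + π_4 = 1.
π_1 = 0.3·π_1 + 0.1·π_2 + 0.2·π_3 + 0.35·π_4
π_2 = 0.3·π_1 + 0.3·π_2 + 0.25·π_3 + 0.25·π_4
π_3 = 0.25·π_1 + 0.45·π_2 + 0.15·π_3 + 0.25·π_4
Solving with the normalization constraint gives π = (0.2282, 0.2752, 0.2773, 0.2193).
So the stationary probability of state IV is 0.2193.

0.2193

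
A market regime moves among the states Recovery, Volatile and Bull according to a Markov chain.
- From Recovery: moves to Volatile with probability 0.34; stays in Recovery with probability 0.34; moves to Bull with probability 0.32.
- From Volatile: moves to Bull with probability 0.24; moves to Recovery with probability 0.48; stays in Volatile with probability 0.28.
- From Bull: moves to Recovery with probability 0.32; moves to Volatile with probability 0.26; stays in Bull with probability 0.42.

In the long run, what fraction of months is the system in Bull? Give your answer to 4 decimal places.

0.3293

Let the stationary distribution be π with π = πP and π_1 + π_2 + π_3 = 1.
π_1 = 0.34·π_1 + 0.48·π_2 + 0.32·π_3
π_2 = 0.34·π_1 + 0.28·π_2 + 0.26·π_3
Solving with the normalization constraint gives π = (0.3748, 0.2959, 0.3293).
So the stationary probability of Bull is 0.3293.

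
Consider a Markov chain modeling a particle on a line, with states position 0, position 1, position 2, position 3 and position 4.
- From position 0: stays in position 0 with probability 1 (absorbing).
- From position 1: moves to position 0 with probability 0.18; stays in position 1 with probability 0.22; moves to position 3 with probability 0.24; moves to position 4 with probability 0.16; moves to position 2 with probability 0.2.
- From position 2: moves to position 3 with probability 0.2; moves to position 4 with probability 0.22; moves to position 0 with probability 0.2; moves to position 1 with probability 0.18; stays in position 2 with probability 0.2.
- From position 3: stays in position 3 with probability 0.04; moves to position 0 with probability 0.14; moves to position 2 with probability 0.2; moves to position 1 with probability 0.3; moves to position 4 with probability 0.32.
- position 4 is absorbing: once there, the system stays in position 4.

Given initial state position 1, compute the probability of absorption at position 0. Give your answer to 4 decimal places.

0.4648

Let h(s) be the probability of absorption at position 0 starting from transient state s. Then h(position 0) = 1 and h(position 4) = 0. By first-step analysis:
h(position 1) = 0.18·1 + 0.22·h(position 1) + 0.2·h(position 2) + 0.24·h(position 3) + 0.16·0
h(position 2) = 0.2·1 + 0.18·h(position 1) + 0.2·h(position 2) + 0.2·h(position 3) + 0.22·0
h(position 3) = 0.14·1 + 0.3·h(position 1) + 0.2·h(position 2) + 0.04·h(position 3) + 0.32·0
Solving: h(position 1) = 0.4648, h(position 2) = 0.4508, h(position 3) = 0.3850.
Starting from position 1, the probability is 0.4648.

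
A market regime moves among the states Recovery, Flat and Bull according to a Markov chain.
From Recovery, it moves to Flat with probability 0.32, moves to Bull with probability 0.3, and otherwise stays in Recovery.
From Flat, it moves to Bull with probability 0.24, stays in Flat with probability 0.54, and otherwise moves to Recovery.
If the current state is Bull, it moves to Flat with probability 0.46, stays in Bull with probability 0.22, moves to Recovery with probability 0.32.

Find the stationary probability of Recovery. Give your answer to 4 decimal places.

0.2920

Let the stationary distribution be π with π = πP and π_1 + π_2 + π_3 = 1.
π_1 = 0.38·π_1 + 0.22·π_2 + 0.32·π_3
π_2 = 0.32·π_1 + 0.54·π_2 + 0.46·π_3
Solving with the normalization constraint gives π = (0.2920, 0.4556, 0.2525).
So the stationary probability of Recovery is 0.2920.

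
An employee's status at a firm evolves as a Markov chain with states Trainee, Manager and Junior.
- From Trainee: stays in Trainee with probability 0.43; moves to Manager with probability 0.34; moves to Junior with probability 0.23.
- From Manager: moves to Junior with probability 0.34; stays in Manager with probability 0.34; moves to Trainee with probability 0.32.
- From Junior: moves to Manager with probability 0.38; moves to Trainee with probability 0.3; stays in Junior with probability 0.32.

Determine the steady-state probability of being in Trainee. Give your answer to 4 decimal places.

0.3529

Let the stationary distribution be π with π = πP and π_1 + π_2 + π_3 = 1.
π_1 = 0.43·π_1 + 0.32·π_2 + 0.3·π_3
π_2 = 0.34·π_1 + 0.34·π_2 + 0.38·π_3
Solving with the normalization constraint gives π = (0.3529, 0.3518, 0.2953).
So the stationary probability of Trainee is 0.3529.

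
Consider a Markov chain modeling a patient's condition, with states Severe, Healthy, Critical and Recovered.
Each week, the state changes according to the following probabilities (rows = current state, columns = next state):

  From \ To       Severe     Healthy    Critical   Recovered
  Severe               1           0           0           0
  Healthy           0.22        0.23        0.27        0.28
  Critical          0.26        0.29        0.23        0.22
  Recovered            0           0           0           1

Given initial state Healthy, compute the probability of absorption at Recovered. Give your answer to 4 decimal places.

Let h(s) be the probability of absorption at Recovered starting from transient state s. Then h(Recovered) = 1 and h(Severe) = 0. By first-step analysis:
h(Healthy) = 0.22·0 + 0.23·h(Healthy) + 0.27·h(Critical) + 0.28·1
h(Critical) = 0.26·0 + 0.29·h(Healthy) + 0.23·h(Critical) + 0.22·1
Solving: h(Healthy) = 0.5344, h(Critical) = 0.4870.
Starting from Healthy, the probability is 0.5344.

0.5344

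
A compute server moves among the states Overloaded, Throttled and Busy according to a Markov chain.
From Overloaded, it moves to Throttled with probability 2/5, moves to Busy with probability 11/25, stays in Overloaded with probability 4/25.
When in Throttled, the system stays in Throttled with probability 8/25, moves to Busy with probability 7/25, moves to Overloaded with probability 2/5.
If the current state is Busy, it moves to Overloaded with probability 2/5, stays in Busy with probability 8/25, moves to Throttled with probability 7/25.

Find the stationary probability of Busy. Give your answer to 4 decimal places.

0.3454

Let the stationary distribution be π with π = πP and π_1 + π_2 + π_3 = 1.
π_1 = 0.16·π_1 + 0.4·π_2 + 0.4·π_3
π_2 = 0.4·π_1 + 0.32·π_2 + 0.28·π_3
Solving with the normalization constraint gives π = (0.3226, 0.3320, 0.3454).
So the stationary probability of Busy is 0.3454.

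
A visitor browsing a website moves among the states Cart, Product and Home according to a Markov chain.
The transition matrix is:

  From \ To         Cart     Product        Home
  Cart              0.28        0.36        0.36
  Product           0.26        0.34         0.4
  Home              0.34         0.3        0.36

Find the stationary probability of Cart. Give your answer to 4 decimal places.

0.2958

Let the stationary distribution be π with π = πP and π_1 + π_2 + π_3 = 1.
π_1 = 0.28·π_1 + 0.26·π_2 + 0.34·π_3
π_2 = 0.36·π_1 + 0.34·π_2 + 0.3·π_3
Solving with the normalization constraint gives π = (0.2958, 0.3310, 0.3732).
So the stationary probability of Cart is 0.2958.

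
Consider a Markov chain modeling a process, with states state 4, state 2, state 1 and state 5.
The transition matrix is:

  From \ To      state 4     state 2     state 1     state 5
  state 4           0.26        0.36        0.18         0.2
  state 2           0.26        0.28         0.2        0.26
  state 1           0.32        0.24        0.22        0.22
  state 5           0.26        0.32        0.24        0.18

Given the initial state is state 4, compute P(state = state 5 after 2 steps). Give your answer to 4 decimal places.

Propagate the distribution vector 2 steps from state 4.
After 0 steps: (1.0000, 0.0000, 0.0000, 0.0000)
After 1 step: (0.2600, 0.3600, 0.1800, 0.2000)
After 2 steps: (0.2708, 0.3016, 0.2064, 0.2212)
P(in state 5 after 2 steps) = 0.2212

0.2212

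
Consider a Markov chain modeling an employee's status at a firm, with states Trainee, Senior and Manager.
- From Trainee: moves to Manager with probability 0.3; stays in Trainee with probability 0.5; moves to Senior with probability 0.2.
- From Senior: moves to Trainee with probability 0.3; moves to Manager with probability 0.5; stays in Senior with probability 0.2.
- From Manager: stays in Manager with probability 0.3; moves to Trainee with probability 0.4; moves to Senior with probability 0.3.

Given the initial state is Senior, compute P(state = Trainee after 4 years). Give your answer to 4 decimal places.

0.4182

Propagate the distribution vector 4 years from Senior.
After 0 years: (0.0000, 1.0000, 0.0000)
After 1 year: (0.3000, 0.2000, 0.5000)
After 2 years: (0.4100, 0.2500, 0.3400)
After 3 years: (0.4160, 0.2340, 0.3500)
After 4 years: (0.4182, 0.2350, 0.3468)
P(in Trainee after 4 years) = 0.4182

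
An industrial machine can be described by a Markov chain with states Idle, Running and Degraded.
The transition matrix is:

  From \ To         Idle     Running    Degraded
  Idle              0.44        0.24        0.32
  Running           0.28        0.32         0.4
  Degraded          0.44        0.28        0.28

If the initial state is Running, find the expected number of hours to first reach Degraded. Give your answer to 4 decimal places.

Let t(s) be the expected number of hours to first reach Degraded from state s, with t(Degraded) = 0. Conditioning on the first hour:
t(Idle) = 1 + 0.44·t(Idle) + 0.24·t(Running)
t(Running) = 1 + 0.28·t(Idle) + 0.32·t(Running)
Solving: t(Idle) = 2.9337, t(Running) = 2.6786.
Expected hours from Running to Degraded: 2.6786.

2.6786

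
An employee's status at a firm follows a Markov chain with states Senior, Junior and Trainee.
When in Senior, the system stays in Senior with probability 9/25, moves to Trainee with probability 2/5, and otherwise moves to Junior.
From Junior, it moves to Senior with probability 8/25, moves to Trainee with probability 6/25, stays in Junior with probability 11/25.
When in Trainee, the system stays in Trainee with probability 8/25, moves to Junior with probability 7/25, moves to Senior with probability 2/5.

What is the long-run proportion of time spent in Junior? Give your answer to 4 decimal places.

Let the stationary distribution be π with π = πP and π_1 + π_2 + π_3 = 1.
π_1 = 0.36·π_1 + 0.32·π_2 + 0.4·π_3
π_2 = 0.24·π_1 + 0.44·π_2 + 0.28·π_3
Solving with the normalization constraint gives π = (0.3603, 0.3162, 0.3235).
So the stationary probability of Junior is 0.3162.

0.3162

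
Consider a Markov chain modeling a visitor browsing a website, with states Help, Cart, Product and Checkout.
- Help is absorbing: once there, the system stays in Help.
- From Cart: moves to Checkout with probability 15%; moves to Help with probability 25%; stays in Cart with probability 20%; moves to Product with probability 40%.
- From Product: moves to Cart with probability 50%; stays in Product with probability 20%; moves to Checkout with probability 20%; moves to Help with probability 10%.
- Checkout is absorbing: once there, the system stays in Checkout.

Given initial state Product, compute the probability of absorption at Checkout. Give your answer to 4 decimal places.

Let h(s) be the probability of absorption at Checkout starting from transient state s. Then h(Checkout) = 1 and h(Help) = 0. By first-step analysis:
h(Cart) = 0.25·0 + 0.2·h(Cart) + 0.4·h(Product) + 0.15·1
h(Product) = 0.1·0 + 0.5·h(Cart) + 0.2·h(Product) + 0.2·1
Solving: h(Cart) = 0.4545, h(Product) = 0.5341.
Starting from Product, the probability is 0.5341.

0.5341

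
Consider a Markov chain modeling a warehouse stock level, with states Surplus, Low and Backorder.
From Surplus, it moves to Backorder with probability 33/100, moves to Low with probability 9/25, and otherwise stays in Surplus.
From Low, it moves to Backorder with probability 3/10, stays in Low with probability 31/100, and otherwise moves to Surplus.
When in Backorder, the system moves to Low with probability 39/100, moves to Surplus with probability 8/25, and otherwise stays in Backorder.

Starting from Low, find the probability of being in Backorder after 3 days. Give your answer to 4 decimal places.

Propagate the distribution vector 3 days from Low.
After 0 days: (0.0000, 1.0000, 0.0000)
After 1 day: (0.3900, 0.3100, 0.3000)
After 2 days: (0.3378, 0.3535, 0.3087)
After 3 days: (0.3414, 0.3516, 0.3070)
P(in Backorder after 3 days) = 0.3070

0.3070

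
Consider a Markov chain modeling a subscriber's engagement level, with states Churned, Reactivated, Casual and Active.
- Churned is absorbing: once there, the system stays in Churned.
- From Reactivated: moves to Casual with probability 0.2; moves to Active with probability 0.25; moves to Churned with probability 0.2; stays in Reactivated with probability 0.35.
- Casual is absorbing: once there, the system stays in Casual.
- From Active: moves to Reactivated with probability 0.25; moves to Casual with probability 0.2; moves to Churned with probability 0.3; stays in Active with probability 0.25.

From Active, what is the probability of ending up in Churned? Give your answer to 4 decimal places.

0.5765

Let h(s) be the probability of absorption at Churned starting from transient state s. Then h(Churned) = 1 and h(Casual) = 0. By first-step analysis:
h(Reactivated) = 0.2·1 + 0.35·h(Reactivated) + 0.2·0 + 0.25·h(Active)
h(Active) = 0.3·1 + 0.25·h(Reactivated) + 0.2·0 + 0.25·h(Active)
Solving: h(Reactivated) = 0.5294, h(Active) = 0.5765.
Starting from Active, the probability is 0.5765.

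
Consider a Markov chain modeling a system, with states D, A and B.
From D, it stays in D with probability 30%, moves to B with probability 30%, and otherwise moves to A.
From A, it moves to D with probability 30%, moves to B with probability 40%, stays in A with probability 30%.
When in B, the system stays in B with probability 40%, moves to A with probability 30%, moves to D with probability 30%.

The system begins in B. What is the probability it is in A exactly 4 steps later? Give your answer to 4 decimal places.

Propagate the distribution vector 4 steps from B.
After 0 steps: (0.0000, 0.0000, 1.0000)
After 1 step: (0.3000, 0.3000, 0.4000)
After 2 steps: (0.3000, 0.3300, 0.3700)
After 3 steps: (0.3000, 0.3300, 0.3700)
After 4 steps: (0.3000, 0.3300, 0.3700)
P(in A after 4 steps) = 0.3300

0.3300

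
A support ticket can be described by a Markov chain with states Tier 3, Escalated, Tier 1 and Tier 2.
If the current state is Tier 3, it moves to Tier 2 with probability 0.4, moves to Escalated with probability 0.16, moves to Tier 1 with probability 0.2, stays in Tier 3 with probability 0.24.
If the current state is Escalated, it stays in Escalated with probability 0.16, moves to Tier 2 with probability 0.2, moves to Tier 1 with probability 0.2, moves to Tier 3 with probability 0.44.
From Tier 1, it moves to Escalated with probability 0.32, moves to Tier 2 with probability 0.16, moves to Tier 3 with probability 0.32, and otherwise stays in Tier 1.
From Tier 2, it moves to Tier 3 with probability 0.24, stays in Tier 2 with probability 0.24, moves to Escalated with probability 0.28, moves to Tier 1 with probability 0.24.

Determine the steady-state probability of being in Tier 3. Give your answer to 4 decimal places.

0.3019

Let the stationary distribution be π with π = πP and π_1 + π_2 + π_3 + π_4 = 1.
π_1 = 0.24·π_1 + 0.44·π_2 + 0.32·π_3 + 0.24·π_4
π_2 = 0.16·π_1 + 0.16·π_2 + 0.32·π_3 + 0.28·π_4
π_3 = 0.2·π_1 + 0.2·π_2 + 0.2·π_3 + 0.24·π_4
Solving with the normalization constraint gives π = (0.3019, 0.2252, 0.2105, 0.2625).
So the stationary probability of Tier 3 is 0.3019.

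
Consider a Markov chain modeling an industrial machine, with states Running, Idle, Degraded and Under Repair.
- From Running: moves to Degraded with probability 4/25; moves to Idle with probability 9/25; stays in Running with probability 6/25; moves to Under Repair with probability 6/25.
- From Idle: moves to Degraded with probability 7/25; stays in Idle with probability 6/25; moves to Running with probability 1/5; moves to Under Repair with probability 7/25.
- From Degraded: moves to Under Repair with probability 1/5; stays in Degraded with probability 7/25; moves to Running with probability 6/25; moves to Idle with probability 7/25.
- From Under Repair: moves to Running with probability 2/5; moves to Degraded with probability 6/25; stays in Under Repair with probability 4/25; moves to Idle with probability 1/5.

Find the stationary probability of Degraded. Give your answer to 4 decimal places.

0.2393

Let the stationary distribution be π with π = πP and π_1 + π_2 + π_3 + π_4 = 1.
π_1 = 0.24·π_1 + 0.2·π_2 + 0.24·π_3 + 0.4·π_4
π_2 = 0.36·π_1 + 0.24·π_2 + 0.28·π_3 + 0.2·π_4
π_3 = 0.16·π_1 + 0.28·π_2 + 0.28·π_3 + 0.24·π_4
Solving with the normalization constraint gives π = (0.2649, 0.2724, 0.2393, 0.2234).
So the stationary probability of Degraded is 0.2393.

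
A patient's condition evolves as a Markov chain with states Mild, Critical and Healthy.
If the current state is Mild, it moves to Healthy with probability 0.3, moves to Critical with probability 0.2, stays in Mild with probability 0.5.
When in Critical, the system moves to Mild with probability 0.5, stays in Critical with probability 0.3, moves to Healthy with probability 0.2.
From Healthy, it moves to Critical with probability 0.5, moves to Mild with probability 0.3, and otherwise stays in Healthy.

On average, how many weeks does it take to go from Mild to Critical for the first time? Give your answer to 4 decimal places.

3.5484

Let t(s) be the expected number of weeks to first reach Critical from state s, with t(Critical) = 0. Conditioning on the first week:
t(Mild) = 1 + 0.5·t(Mild) + 0.3·t(Healthy)
t(Healthy) = 1 + 0.3·t(Mild) + 0.2·t(Healthy)
Solving: t(Mild) = 3.5484, t(Healthy) = 2.5806.
Expected weeks from Mild to Critical: 3.5484.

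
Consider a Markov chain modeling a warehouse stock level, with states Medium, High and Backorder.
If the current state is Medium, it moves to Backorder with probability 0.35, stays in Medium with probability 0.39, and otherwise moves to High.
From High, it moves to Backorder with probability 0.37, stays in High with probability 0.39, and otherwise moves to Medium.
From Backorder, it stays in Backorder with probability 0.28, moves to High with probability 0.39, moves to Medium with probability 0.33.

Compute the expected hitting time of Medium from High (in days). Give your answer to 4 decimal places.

3.6962

Let t(s) be the expected number of days to first reach Medium from state s, with t(Medium) = 0. Conditioning on the first day:
t(High) = 1 + 0.39·t(High) + 0.37·t(Backorder)
t(Backorder) = 1 + 0.39·t(High) + 0.28·t(Backorder)
Solving: t(High) = 3.6962, t(Backorder) = 3.3910.
Expected days from High to Medium: 3.6962.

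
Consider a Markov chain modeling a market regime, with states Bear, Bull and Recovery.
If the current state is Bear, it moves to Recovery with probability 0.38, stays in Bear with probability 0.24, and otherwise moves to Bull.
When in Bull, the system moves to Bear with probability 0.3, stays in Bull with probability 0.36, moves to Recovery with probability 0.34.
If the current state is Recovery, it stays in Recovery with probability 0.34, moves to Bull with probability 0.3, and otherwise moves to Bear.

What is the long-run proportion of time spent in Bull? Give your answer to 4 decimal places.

Let the stationary distribution be π with π = πP and π_1 + π_2 + π_3 = 1.
π_1 = 0.24·π_1 + 0.3·π_2 + 0.36·π_3
π_2 = 0.38·π_1 + 0.36·π_2 + 0.3·π_3
Solving with the normalization constraint gives π = (0.3030, 0.3449, 0.3521).
So the stationary probability of Bull is 0.3449.

0.3449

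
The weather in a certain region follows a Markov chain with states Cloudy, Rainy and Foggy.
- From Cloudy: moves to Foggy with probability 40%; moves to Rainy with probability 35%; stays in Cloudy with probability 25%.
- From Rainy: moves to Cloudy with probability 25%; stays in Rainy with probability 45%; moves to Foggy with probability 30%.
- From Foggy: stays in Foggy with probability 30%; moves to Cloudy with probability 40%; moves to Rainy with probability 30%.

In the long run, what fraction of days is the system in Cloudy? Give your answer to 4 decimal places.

Let the stationary distribution be π with π = πP and π_1 + π_2 + π_3 = 1.
π_1 = 0.25·π_1 + 0.25·π_2 + 0.4·π_3
π_2 = 0.35·π_1 + 0.45·π_2 + 0.3·π_3
Solving with the normalization constraint gives π = (0.2995, 0.3706, 0.3299).
So the stationary probability of Cloudy is 0.2995.

0.2995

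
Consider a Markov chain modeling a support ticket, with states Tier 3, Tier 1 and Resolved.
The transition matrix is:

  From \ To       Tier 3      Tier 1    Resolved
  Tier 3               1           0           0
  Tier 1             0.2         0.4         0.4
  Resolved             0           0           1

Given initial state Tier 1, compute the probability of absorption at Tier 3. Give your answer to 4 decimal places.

0.3333

Let h(s) be the probability of absorption at Tier 3 starting from transient state s. Then h(Tier 3) = 1 and h(Resolved) = 0. By first-step analysis:
h(Tier 1) = 0.2·1 + 0.4·h(Tier 1) + 0.4·0
Solving: h(Tier 1) = 0.3333.
Starting from Tier 1, the probability is 0.3333.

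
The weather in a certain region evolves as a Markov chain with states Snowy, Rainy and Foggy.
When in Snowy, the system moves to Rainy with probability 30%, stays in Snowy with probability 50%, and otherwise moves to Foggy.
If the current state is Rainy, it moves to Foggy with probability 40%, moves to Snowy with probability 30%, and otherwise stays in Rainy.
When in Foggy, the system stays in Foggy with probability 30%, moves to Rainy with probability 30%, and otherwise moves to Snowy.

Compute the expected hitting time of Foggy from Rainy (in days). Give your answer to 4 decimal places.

3.0769

Let t(s) be the expected number of days to first reach Foggy from state s, with t(Foggy) = 0. Conditioning on the first day:
t(Snowy) = 1 + 0.5·t(Snowy) + 0.3·t(Rainy)
t(Rainy) = 1 + 0.3·t(Snowy) + 0.3·t(Rainy)
Solving: t(Snowy) = 3.8462, t(Rainy) = 3.0769.
Expected days from Rainy to Foggy: 3.0769.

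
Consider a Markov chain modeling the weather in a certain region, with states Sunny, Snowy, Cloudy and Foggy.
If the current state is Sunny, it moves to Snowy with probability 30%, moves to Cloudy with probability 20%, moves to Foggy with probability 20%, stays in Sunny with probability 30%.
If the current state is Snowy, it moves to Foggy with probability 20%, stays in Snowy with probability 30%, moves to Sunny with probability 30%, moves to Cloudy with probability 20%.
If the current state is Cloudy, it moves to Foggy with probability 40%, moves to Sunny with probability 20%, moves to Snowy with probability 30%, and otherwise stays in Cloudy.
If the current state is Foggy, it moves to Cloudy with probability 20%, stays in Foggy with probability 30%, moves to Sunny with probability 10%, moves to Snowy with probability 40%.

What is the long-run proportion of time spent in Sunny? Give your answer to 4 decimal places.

Let the stationary distribution be π with π = πP and π_1 + π_2 + π_3 + π_4 = 1.
π_1 = 0.3·π_1 + 0.3·π_2 + 0.2·π_3 + 0.1·π_4
π_2 = 0.3·π_1 + 0.3·π_2 + 0.3·π_3 + 0.4·π_4
π_3 = 0.2·π_1 + 0.2·π_2 + 0.1·π_3 + 0.2·π_4
Solving with the normalization constraint gives π = (0.2293, 0.3263, 0.1818, 0.2626).
So the stationary probability of Sunny is 0.2293.

0.2293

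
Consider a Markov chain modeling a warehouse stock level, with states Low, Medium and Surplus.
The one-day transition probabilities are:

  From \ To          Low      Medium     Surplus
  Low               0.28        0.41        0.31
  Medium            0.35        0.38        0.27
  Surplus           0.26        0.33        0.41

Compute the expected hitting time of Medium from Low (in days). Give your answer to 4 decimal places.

Let t(s) be the expected number of days to first reach Medium from state s, with t(Medium) = 0. Conditioning on the first day:
t(Low) = 1 + 0.28·t(Low) + 0.31·t(Surplus)
t(Surplus) = 1 + 0.26·t(Low) + 0.41·t(Surplus)
Solving: t(Low) = 2.6148, t(Surplus) = 2.8472.
Expected days from Low to Medium: 2.6148.

2.6148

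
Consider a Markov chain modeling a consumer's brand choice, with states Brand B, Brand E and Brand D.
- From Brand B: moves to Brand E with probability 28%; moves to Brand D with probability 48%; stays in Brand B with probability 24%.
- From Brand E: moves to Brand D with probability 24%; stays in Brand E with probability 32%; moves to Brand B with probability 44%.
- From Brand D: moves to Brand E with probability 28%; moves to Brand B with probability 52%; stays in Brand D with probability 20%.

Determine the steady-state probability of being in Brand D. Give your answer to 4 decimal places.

0.3203

Let the stationary distribution be π with π = πP and π_1 + π_2 + π_3 = 1.
π_1 = 0.24·π_1 + 0.44·π_2 + 0.52·π_3
π_2 = 0.28·π_1 + 0.32·π_2 + 0.28·π_3
Solving with the normalization constraint gives π = (0.3880, 0.2917, 0.3203).
So the stationary probability of Brand D is 0.3203.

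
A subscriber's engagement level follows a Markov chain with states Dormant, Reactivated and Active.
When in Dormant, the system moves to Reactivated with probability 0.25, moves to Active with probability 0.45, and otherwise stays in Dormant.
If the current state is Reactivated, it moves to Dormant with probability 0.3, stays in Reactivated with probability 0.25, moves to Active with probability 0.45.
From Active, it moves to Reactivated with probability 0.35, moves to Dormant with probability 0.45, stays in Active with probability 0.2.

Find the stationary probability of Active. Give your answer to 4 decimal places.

Let the stationary distribution be π with π = πP and π_1 + π_2 + π_3 = 1.
π_1 = 0.3·π_1 + 0.3·π_2 + 0.45·π_3
π_2 = 0.25·π_1 + 0.25·π_2 + 0.35·π_3
Solving with the normalization constraint gives π = (0.3540, 0.2860, 0.3600).
So the stationary probability of Active is 0.3600.

0.3600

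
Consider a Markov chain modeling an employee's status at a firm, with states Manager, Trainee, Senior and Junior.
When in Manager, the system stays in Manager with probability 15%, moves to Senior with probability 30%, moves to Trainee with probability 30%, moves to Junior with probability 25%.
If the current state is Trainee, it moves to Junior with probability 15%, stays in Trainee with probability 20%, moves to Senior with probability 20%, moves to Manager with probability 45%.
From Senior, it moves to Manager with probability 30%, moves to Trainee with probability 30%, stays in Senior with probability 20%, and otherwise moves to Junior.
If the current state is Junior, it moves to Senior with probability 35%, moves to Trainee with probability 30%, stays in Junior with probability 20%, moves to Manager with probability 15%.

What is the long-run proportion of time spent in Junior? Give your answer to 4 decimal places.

Let the stationary distribution be π with π = πP and π_1 + π_2 + π_3 + π_4 = 1.
π_1 = 0.15·π_1 + 0.45·π_2 + 0.3·π_3 + 0.15·π_4
π_2 = 0.3·π_1 + 0.2·π_2 + 0.3·π_3 + 0.3·π_4
π_3 = 0.3·π_1 + 0.2·π_2 + 0.2·π_3 + 0.35·π_4
Solving with the normalization constraint gives π = (0.2704, 0.2727, 0.2570, 0.1999).
So the stationary probability of Junior is 0.1999.

0.1999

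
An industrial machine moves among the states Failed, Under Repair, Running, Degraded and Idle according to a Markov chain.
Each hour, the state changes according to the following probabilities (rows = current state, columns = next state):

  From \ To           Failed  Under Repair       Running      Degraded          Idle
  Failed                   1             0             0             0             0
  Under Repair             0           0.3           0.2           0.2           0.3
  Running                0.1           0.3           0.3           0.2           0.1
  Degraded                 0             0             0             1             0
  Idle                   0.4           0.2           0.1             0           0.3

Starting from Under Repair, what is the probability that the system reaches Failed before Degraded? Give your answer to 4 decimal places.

0.4561

Let h(s) be the probability of absorption at Failed starting from transient state s. Then h(Failed) = 1 and h(Degraded) = 0. By first-step analysis:
h(Under Repair) = 0.3·h(Under Repair) + 0.2·h(Running) + 0.2·0 + 0.3·h(Idle)
h(Running) = 0.1·1 + 0.3·h(Under Repair) + 0.3·h(Running) + 0.2·0 + 0.1·h(Idle)
h(Idle) = 0.4·1 + 0.2·h(Under Repair) + 0.1·h(Running) + 0.3·h(Idle)
Solving: h(Under Repair) = 0.4561, h(Running) = 0.4477, h(Idle) = 0.7657.
Starting from Under Repair, the probability is 0.4561.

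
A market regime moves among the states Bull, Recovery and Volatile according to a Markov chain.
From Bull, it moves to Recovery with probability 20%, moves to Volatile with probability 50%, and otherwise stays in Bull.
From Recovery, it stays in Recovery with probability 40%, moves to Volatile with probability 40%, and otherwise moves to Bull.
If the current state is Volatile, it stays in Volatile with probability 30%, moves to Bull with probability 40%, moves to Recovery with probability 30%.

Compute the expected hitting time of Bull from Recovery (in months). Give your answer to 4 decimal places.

Let t(s) be the expected number of months to first reach Bull from state s, with t(Bull) = 0. Conditioning on the first month:
t(Recovery) = 1 + 0.4·t(Recovery) + 0.4·t(Volatile)
t(Volatile) = 1 + 0.3·t(Recovery) + 0.3·t(Volatile)
Solving: t(Recovery) = 3.6667, t(Volatile) = 3.0000.
Expected months from Recovery to Bull: 3.6667.

3.6667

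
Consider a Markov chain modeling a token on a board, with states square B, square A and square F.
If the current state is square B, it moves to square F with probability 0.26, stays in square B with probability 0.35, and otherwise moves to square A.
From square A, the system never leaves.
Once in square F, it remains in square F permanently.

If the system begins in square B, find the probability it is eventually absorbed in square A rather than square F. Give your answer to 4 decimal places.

Let h(s) be the probability of absorption at square A starting from transient state s. Then h(square A) = 1 and h(square F) = 0. By first-step analysis:
h(square B) = 0.35·h(square B) + 0.39·1 + 0.26·0
Solving: h(square B) = 0.6000.
Starting from square B, the probability is 0.6000.

0.6000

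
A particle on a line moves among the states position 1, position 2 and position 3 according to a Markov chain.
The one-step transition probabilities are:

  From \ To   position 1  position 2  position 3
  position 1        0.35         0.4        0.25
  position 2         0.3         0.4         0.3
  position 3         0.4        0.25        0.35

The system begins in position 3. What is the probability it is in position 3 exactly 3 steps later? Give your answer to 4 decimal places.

0.2971

Propagate the distribution vector 3 steps from position 3.
After 0 steps: (0.0000, 0.0000, 1.0000)
After 1 step: (0.4000, 0.2500, 0.3500)
After 2 steps: (0.3550, 0.3475, 0.2975)
After 3 steps: (0.3475, 0.3554, 0.2971)
P(in position 3 after 3 steps) = 0.2971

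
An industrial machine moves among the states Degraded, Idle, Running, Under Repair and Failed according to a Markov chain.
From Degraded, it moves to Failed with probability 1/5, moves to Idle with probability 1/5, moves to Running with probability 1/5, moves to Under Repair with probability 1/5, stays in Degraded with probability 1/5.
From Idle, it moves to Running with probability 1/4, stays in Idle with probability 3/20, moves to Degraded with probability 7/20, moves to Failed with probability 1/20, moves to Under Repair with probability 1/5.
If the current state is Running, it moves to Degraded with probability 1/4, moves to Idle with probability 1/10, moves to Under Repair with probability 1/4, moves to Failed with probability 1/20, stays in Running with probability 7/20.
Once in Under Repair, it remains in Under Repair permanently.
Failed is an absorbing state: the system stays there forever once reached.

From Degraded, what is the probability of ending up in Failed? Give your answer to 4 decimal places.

0.3943

Let h(s) be the probability of absorption at Failed starting from transient state s. Then h(Failed) = 1 and h(Under Repair) = 0. By first-step analysis:
h(Degraded) = 0.2·h(Degraded) + 0.2·h(Idle) + 0.2·h(Running) + 0.2·0 + 0.2·1
h(Idle) = 0.35·h(Degraded) + 0.15·h(Idle) + 0.25·h(Running) + 0.2·0 + 0.05·1
h(Running) = 0.25·h(Degraded) + 0.1·h(Idle) + 0.35·h(Running) + 0.25·0 + 0.05·1
Solving: h(Degraded) = 0.3943, h(Idle) = 0.3021, h(Running) = 0.2750.
Starting from Degraded, the probability is 0.3943.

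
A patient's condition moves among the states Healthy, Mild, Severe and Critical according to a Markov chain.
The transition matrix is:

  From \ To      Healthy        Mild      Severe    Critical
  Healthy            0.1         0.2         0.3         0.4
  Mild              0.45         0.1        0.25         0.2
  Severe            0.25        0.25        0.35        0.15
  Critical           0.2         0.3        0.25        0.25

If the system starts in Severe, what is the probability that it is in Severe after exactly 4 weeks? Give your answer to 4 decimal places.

Propagate the distribution vector 4 weeks from Severe.
After 0 weeks: (0.0000, 0.0000, 1.0000, 0.0000)
After 1 week: (0.2500, 0.2500, 0.3500, 0.1500)
After 2 weeks: (0.2550, 0.2075, 0.2975, 0.2400)
After 3 weeks: (0.2413, 0.2181, 0.2925, 0.2481)
After 4 weeks: (0.2450, 0.2176, 0.2913, 0.2460)
P(in Severe after 4 weeks) = 0.2913

0.2913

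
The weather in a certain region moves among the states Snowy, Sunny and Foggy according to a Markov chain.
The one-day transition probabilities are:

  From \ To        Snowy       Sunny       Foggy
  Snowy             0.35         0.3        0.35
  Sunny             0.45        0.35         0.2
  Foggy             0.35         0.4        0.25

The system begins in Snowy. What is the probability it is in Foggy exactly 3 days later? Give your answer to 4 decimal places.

0.2705

Propagate the distribution vector 3 days from Snowy.
After 0 days: (1.0000, 0.0000, 0.0000)
After 1 day: (0.3500, 0.3000, 0.3500)
After 2 days: (0.3800, 0.3500, 0.2700)
After 3 days: (0.3850, 0.3445, 0.2705)
P(in Foggy after 3 days) = 0.2705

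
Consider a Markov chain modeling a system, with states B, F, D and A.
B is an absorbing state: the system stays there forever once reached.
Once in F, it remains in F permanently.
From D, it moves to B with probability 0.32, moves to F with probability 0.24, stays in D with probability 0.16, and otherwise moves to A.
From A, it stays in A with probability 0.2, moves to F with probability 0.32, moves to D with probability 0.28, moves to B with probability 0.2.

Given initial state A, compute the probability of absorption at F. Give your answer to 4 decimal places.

0.5660

Let h(s) be the probability of absorption at F starting from transient state s. Then h(F) = 1 and h(B) = 0. By first-step analysis:
h(D) = 0.32·0 + 0.24·1 + 0.16·h(D) + 0.28·h(A)
h(A) = 0.2·0 + 0.32·1 + 0.28·h(D) + 0.2·h(A)
Solving: h(D) = 0.4744, h(A) = 0.5660.
Starting from A, the probability is 0.5660.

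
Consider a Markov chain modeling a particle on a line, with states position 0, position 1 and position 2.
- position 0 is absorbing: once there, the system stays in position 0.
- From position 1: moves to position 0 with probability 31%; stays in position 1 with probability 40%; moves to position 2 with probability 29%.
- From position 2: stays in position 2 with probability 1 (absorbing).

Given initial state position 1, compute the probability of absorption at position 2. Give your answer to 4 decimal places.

0.4833

Let h(s) be the probability of absorption at position 2 starting from transient state s. Then h(position 2) = 1 and h(position 0) = 0. By first-step analysis:
h(position 1) = 0.31·0 + 0.4·h(position 1) + 0.29·1
Solving: h(position 1) = 0.4833.
Starting from position 1, the probability is 0.4833.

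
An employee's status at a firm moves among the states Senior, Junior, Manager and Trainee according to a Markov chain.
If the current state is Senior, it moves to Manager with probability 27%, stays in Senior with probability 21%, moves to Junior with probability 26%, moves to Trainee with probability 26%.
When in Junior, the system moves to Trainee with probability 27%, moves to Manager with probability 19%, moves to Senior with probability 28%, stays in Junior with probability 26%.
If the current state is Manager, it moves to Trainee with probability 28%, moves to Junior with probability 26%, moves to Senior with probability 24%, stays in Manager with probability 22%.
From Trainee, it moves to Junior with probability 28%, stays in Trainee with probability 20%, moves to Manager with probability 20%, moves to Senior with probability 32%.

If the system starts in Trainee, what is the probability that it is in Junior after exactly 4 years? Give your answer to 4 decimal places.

Propagate the distribution vector 4 years from Trainee.
After 0 years: (0.0000, 0.0000, 0.0000, 1.0000)
After 1 year: (0.3200, 0.2800, 0.2000, 0.2000)
After 2 years: (0.2576, 0.2640, 0.2236, 0.2548)
After 3 years: (0.2632, 0.2651, 0.2199, 0.2518)
After 4 years: (0.2629, 0.2650, 0.2202, 0.2519)
P(in Junior after 4 years) = 0.2650

0.2650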